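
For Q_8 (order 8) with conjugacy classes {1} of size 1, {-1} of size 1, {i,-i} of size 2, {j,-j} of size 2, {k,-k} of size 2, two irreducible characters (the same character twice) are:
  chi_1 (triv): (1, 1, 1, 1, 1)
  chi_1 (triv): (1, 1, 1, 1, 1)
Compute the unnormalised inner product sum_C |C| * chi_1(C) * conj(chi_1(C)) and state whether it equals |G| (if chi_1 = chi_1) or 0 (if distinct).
Sum = 8 = |G| = 8; so <chi_1, chi_1> = 1 (norm-1 confirms irreducibility).

Why: Compute term by term over conjugacy classes (|C| * chi_1(C) * conj(chi_1(C))):
  1*(1)*conj(1) + 1*(1)*conj(1) + 2*(1)*conj(1) + 2*(1)*conj(1) + 2*(1)*conj(1)
  = (1) + (1) + (2) + (2) + (2)
  = 8.
Dividing by |G| = 8 gives 8/8 = 1, matching the row-orthogonality relation <chi_1, chi_1> = [chi_1 = chi_1].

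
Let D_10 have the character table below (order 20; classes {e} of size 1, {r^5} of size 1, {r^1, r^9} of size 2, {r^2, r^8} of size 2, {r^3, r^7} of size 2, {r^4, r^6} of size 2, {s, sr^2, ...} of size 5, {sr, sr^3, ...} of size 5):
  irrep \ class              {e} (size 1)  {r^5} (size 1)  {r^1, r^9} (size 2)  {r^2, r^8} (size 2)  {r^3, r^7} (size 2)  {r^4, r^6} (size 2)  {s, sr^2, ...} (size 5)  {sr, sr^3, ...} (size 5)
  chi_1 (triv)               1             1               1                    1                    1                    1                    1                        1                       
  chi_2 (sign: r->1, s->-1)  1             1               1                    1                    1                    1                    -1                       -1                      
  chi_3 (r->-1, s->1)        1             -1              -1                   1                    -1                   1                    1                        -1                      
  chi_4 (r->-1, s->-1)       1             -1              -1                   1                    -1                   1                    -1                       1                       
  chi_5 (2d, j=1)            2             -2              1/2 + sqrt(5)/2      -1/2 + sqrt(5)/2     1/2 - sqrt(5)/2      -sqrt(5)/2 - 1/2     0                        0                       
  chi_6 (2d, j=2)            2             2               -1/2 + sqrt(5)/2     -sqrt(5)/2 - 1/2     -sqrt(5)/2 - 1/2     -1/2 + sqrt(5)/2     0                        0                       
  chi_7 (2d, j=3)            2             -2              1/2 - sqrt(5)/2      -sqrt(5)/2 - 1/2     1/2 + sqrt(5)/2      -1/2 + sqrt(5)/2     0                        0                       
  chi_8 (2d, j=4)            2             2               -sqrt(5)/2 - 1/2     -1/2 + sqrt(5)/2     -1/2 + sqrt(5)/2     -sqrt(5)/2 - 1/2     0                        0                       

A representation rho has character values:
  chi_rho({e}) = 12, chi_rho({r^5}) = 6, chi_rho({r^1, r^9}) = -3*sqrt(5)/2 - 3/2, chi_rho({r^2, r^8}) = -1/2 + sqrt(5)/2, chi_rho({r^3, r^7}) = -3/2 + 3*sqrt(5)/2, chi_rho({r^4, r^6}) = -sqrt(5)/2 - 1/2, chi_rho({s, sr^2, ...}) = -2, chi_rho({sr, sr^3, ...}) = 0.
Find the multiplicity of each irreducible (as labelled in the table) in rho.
Multiplicities: chi_1: 0, chi_2: 1, chi_3: 0, chi_4: 1, chi_5: 0, chi_6: 1, chi_7: 1, chi_8: 3.

Why: Use <chi_rho, chi> = (1/|G|) sum_C |C| * chi_rho(C) * conj(chi(C)) with |G| = 20 for each irreducible chi in the table:
  <chi_rho, chi_1> = (1/20)[1*(12)*conj(1) + 1*(6)*conj(1) + 2*(-3*sqrt(5)/2 - 3/2)*conj(1) + 2*(-1/2 + sqrt(5)/2)*conj(1) + 2*(-3/2 + 3*sqrt(5)/2)*conj(1) + 2*(-sqrt(5)/2 - 1/2)*conj(1) + 5*(-2)*conj(1) + 5*(0)*conj(1)]
      = (1/20)[(12) + (6) + (-3*sqrt(5) - 3) + (-1 + sqrt(5)) + (-3 + 3*sqrt(5)) + (-sqrt(5) - 1) + (-10) + (0)] = 0/20 = 0
  <chi_rho, chi_2> = (1/20)[1*(12)*conj(1) + 1*(6)*conj(1) + 2*(-3*sqrt(5)/2 - 3/2)*conj(1) + 2*(-1/2 + sqrt(5)/2)*conj(1) + 2*(-3/2 + 3*sqrt(5)/2)*conj(1) + 2*(-sqrt(5)/2 - 1/2)*conj(1) + 5*(-2)*conj(-1) + 5*(0)*conj(-1)]
      = (1/20)[(12) + (6) + (-3*sqrt(5) - 3) + (-1 + sqrt(5)) + (-3 + 3*sqrt(5)) + (-sqrt(5) - 1) + (10) + (0)] = 20/20 = 1
  <chi_rho, chi_3> = (1/20)[1*(12)*conj(1) + 1*(6)*conj(-1) + 2*(-3*sqrt(5)/2 - 3/2)*conj(-1) + 2*(-1/2 + sqrt(5)/2)*conj(1) + 2*(-3/2 + 3*sqrt(5)/2)*conj(-1) + 2*(-sqrt(5)/2 - 1/2)*conj(1) + 5*(-2)*conj(1) + 5*(0)*conj(-1)]
      = (1/20)[(12) + (-6) + (3 + 3*sqrt(5)) + (-1 + sqrt(5)) + (3 - 3*sqrt(5)) + (-sqrt(5) - 1) + (-10) + (0)] = 0/20 = 0
  <chi_rho, chi_4> = (1/20)[1*(12)*conj(1) + 1*(6)*conj(-1) + 2*(-3*sqrt(5)/2 - 3/2)*conj(-1) + 2*(-1/2 + sqrt(5)/2)*conj(1) + 2*(-3/2 + 3*sqrt(5)/2)*conj(-1) + 2*(-sqrt(5)/2 - 1/2)*conj(1) + 5*(-2)*conj(-1) + 5*(0)*conj(1)]
      = (1/20)[(12) + (-6) + (3 + 3*sqrt(5)) + (-1 + sqrt(5)) + (3 - 3*sqrt(5)) + (-sqrt(5) - 1) + (10) + (0)] = 20/20 = 1
  <chi_rho, chi_5> = (1/20)[1*(12)*conj(2) + 1*(6)*conj(-2) + 2*(-3*sqrt(5)/2 - 3/2)*conj(1/2 + sqrt(5)/2) + 2*(-1/2 + sqrt(5)/2)*conj(-1/2 + sqrt(5)/2) + 2*(-3/2 + 3*sqrt(5)/2)*conj(1/2 - sqrt(5)/2) + 2*(-sqrt(5)/2 - 1/2)*conj(-sqrt(5)/2 - 1/2) + 5*(-2)*conj(0) + 5*(0)*conj(0)]
      = (1/20)[(24) + (-12) + (-9 - 3*sqrt(5)) + (3 - sqrt(5)) + (-9 + 3*sqrt(5)) + (sqrt(5) + 3) + (0) + (0)] = 0/20 = 0
  <chi_rho, chi_6> = (1/20)[1*(12)*conj(2) + 1*(6)*conj(2) + 2*(-3*sqrt(5)/2 - 3/2)*conj(-1/2 + sqrt(5)/2) + 2*(-1/2 + sqrt(5)/2)*conj(-sqrt(5)/2 - 1/2) + 2*(-3/2 + 3*sqrt(5)/2)*conj(-sqrt(5)/2 - 1/2) + 2*(-sqrt(5)/2 - 1/2)*conj(-1/2 + sqrt(5)/2) + 5*(-2)*conj(0) + 5*(0)*conj(0)]
      = (1/20)[(24) + (12) + (-6) + (-2) + (-6) + (-2) + (0) + (0)] = 20/20 = 1
  <chi_rho, chi_7> = (1/20)[1*(12)*conj(2) + 1*(6)*conj(-2) + 2*(-3*sqrt(5)/2 - 3/2)*conj(1/2 - sqrt(5)/2) + 2*(-1/2 + sqrt(5)/2)*conj(-sqrt(5)/2 - 1/2) + 2*(-3/2 + 3*sqrt(5)/2)*conj(1/2 + sqrt(5)/2) + 2*(-sqrt(5)/2 - 1/2)*conj(-1/2 + sqrt(5)/2) + 5*(-2)*conj(0) + 5*(0)*conj(0)]
      = (1/20)[(24) + (-12) + (6) + (-2) + (6) + (-2) + (0) + (0)] = 20/20 = 1
  <chi_rho, chi_8> = (1/20)[1*(12)*conj(2) + 1*(6)*conj(2) + 2*(-3*sqrt(5)/2 - 3/2)*conj(-sqrt(5)/2 - 1/2) + 2*(-1/2 + sqrt(5)/2)*conj(-1/2 + sqrt(5)/2) + 2*(-3/2 + 3*sqrt(5)/2)*conj(-1/2 + sqrt(5)/2) + 2*(-sqrt(5)/2 - 1/2)*conj(-sqrt(5)/2 - 1/2) + 5*(-2)*conj(0) + 5*(0)*conj(0)]
      = (1/20)[(24) + (12) + (3*sqrt(5) + 9) + (3 - sqrt(5)) + (9 - 3*sqrt(5)) + (sqrt(5) + 3) + (0) + (0)] = 60/20 = 3
Dimension check: dim(rho) = sum (mult * dim) = 0*1 + 1*1 + 0*1 + 1*1 + 0*2 + 1*2 + 1*2 + 3*2 = 12 = chi_rho(e) = 12.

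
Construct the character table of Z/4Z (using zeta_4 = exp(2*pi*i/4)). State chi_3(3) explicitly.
Character table of Z/4Z (irreps indexed chi_0,...,chi_3 with chi_k(m) = zeta_4^(k*m), zeta_4 = exp(2*pi*i/4)):
  irrep \ class  {0} (size 1)  {1} (size 1)  {2} (size 1)  {3} (size 1)
  chi_0          1             1             1             1           
  chi_1          1             I             -1            -I          
  chi_2          1             -1            1             -1          
  chi_3          1             -I            -1            I           

Spot check: chi_3(3) = zeta_4^(3*3) = zeta_4^9 = I.

Explanation: Z/4Z is abelian, so all 4 irreducible complex representations are 1-dimensional. They are given by chi_k(m) = zeta_4^(k*m) for k = 0,...,3. Row orthogonality: sum_m chi_k(m) conj(chi_l(m)) = 4 * [k = l].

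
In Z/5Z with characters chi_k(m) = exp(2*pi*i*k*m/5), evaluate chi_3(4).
chi_3(4) = zeta_5^12 = exp(4*I*pi/5)

Proof sketch: chi_3(4) = zeta_5^(3*4) = zeta_5^12. Since zeta_5^5 = 1, this equals zeta_5^2 = exp(2*pi*i*2/5) = exp(4*I*pi/5).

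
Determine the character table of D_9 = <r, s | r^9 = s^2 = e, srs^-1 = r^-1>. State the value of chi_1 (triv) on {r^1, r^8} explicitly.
Conjugacy classes: {e} of size 1, {r^1, r^8} of size 2, {r^2, r^7} of size 2, {r^3, r^6} of size 2, {r^4, r^5} of size 2, {s, sr, ..., sr^8} of size 9.
Character table:
  irrep \ class              {e} (size 1)  {r^1, r^8} (size 2)  {r^2, r^7} (size 2)  {r^3, r^6} (size 2)  {r^4, r^5} (size 2)  {s, sr, ..., sr^8} (size 9)
  chi_1 (triv)               1             1                    1                    1                    1                    1                          
  chi_2 (sign: r->1, s->-1)  1             1                    1                    1                    1                    -1                         
  chi_3 (2d, j=1)            2             2*cos(2*pi/9)        2*cos(4*pi/9)        -1                   -2*cos(pi/9)         0                          
  chi_4 (2d, j=2)            2             2*cos(4*pi/9)        -2*cos(pi/9)         -1                   2*cos(2*pi/9)        0                          
  chi_5 (2d, j=3)            2             -1                   -1                   2                    -1                   0                          
  chi_6 (2d, j=4)            2             -2*cos(pi/9)         2*cos(2*pi/9)        -1                   2*cos(4*pi/9)        0                          

Spot check: chi_1 (triv) on {r^1, r^8} = 1.

Why: D_9 has order 2*9 = 18 with 6 conjugacy classes, hence 6 irreducibles. Sum of squared dims 1 + 1 + 4 + 4 + 4 + 4 = 18 = |G|. Linear characters come from the abelianisation; the 2-dimensional irreps have character r^k -> 2*cos(2*pi*j*k/9), reflections -> 0.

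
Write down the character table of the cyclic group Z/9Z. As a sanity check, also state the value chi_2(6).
Character table of Z/9Z (irreps indexed chi_0,...,chi_8 with chi_k(m) = zeta_9^(k*m), zeta_9 = exp(2*pi*i/9)):
  irrep \ class  {0} (size 1)  {1} (size 1)    {2} (size 1)    {3} (size 1)    {4} (size 1)    {5} (size 1)    {6} (size 1)    {7} (size 1)    {8} (size 1)  
  chi_0          1             1               1               1               1               1               1               1               1             
  chi_1          1             exp(2*I*pi/9)   exp(4*I*pi/9)   exp(2*I*pi/3)   exp(8*I*pi/9)   exp(-8*I*pi/9)  exp(-2*I*pi/3)  exp(-4*I*pi/9)  exp(-2*I*pi/9)
  chi_2          1             exp(4*I*pi/9)   exp(8*I*pi/9)   exp(-2*I*pi/3)  exp(-2*I*pi/9)  exp(2*I*pi/9)   exp(2*I*pi/3)   exp(-8*I*pi/9)  exp(-4*I*pi/9)
  chi_3          1             exp(2*I*pi/3)   exp(-2*I*pi/3)  1               exp(2*I*pi/3)   exp(-2*I*pi/3)  1               exp(2*I*pi/3)   exp(-2*I*pi/3)
  chi_4          1             exp(8*I*pi/9)   exp(-2*I*pi/9)  exp(2*I*pi/3)   exp(-4*I*pi/9)  exp(4*I*pi/9)   exp(-2*I*pi/3)  exp(2*I*pi/9)   exp(-8*I*pi/9)
  chi_5          1             exp(-8*I*pi/9)  exp(2*I*pi/9)   exp(-2*I*pi/3)  exp(4*I*pi/9)   exp(-4*I*pi/9)  exp(2*I*pi/3)   exp(-2*I*pi/9)  exp(8*I*pi/9) 
  chi_6          1             exp(-2*I*pi/3)  exp(2*I*pi/3)   1               exp(-2*I*pi/3)  exp(2*I*pi/3)   1               exp(-2*I*pi/3)  exp(2*I*pi/3) 
  chi_7          1             exp(-4*I*pi/9)  exp(-8*I*pi/9)  exp(2*I*pi/3)   exp(2*I*pi/9)   exp(-2*I*pi/9)  exp(-2*I*pi/3)  exp(8*I*pi/9)   exp(4*I*pi/9) 
  chi_8          1             exp(-2*I*pi/9)  exp(-4*I*pi/9)  exp(-2*I*pi/3)  exp(-8*I*pi/9)  exp(8*I*pi/9)   exp(2*I*pi/3)   exp(4*I*pi/9)   exp(2*I*pi/9) 

Spot check: chi_2(6) = zeta_9^(2*6) = zeta_9^12 = exp(2*I*pi/3).

Why: Z/9Z is abelian, so all 9 irreducible complex representations are 1-dimensional. They are given by chi_k(m) = zeta_9^(k*m) for k = 0,...,8. Row orthogonality: sum_m chi_k(m) conj(chi_l(m)) = 9 * [k = l].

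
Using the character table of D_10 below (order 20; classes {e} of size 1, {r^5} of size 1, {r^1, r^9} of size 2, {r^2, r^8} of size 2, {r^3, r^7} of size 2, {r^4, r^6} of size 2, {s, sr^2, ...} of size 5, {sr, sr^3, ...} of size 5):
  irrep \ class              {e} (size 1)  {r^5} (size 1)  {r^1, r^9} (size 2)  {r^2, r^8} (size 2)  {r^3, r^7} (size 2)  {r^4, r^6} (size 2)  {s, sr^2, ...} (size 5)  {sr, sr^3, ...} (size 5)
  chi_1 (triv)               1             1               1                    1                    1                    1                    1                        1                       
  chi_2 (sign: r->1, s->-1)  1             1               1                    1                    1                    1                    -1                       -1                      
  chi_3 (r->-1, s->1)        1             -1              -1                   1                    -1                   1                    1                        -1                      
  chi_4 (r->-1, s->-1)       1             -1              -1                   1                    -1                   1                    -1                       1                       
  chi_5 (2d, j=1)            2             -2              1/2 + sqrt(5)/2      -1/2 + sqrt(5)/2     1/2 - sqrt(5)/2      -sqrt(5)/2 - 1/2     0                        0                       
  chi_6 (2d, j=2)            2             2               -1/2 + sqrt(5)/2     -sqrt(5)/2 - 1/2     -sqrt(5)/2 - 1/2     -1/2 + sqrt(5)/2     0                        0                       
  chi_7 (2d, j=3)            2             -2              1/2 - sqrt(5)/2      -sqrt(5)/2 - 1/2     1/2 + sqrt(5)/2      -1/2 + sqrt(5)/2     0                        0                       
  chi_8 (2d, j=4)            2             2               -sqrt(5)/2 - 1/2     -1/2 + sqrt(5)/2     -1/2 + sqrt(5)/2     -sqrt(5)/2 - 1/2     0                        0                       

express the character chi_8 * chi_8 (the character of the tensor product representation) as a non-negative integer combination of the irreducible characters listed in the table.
chi_8 tensor chi_8 = chi_1 + chi_2 + chi_6 (all other irreducibles have multiplicity 0).

Explanation: The character of a tensor product is the pointwise product (chi_8 * chi_8)(C) = chi_8(C) * chi_8(C):
  {e}: (2)*(2), {r^5}: (2)*(2), {r^1, r^9}: (-sqrt(5)/2 - 1/2)*(-sqrt(5)/2 - 1/2), {r^2, r^8}: (-1/2 + sqrt(5)/2)*(-1/2 + sqrt(5)/2), {r^3, r^7}: (-1/2 + sqrt(5)/2)*(-1/2 + sqrt(5)/2), {r^4, r^6}: (-sqrt(5)/2 - 1/2)*(-sqrt(5)/2 - 1/2), {s, sr^2, ...}: (0)*(0), {sr, sr^3, ...}: (0)*(0)
so (chi_8 * chi_8) takes values
  {e} -> 4, {r^5} -> 4, {r^1, r^9} -> sqrt(5)/2 + 3/2, {r^2, r^8} -> 3/2 - sqrt(5)/2, {r^3, r^7} -> 3/2 - sqrt(5)/2, {r^4, r^6} -> sqrt(5)/2 + 3/2, {s, sr^2, ...} -> 0, {sr, sr^3, ...} -> 0.
Now take the inner product of this character with each irreducible chi from the table, <chi_8*chi_8, chi> = (1/20) sum_C |C| (chi_8*chi_8)(C) conj(chi(C)):
  <chi_8*chi_8, chi_1> = (1/20)[1*(4)*conj(1) + 1*(4)*conj(1) + 2*(sqrt(5)/2 + 3/2)*conj(1) + 2*(3/2 - sqrt(5)/2)*conj(1) + 2*(3/2 - sqrt(5)/2)*conj(1) + 2*(sqrt(5)/2 + 3/2)*conj(1) + 5*(0)*conj(1) + 5*(0)*conj(1)]
      = (1/20)[(4) + (4) + (sqrt(5) + 3) + (3 - sqrt(5)) + (3 - sqrt(5)) + (sqrt(5) + 3) + (0) + (0)] = 20/20 = 1
  <chi_8*chi_8, chi_2> = (1/20)[1*(4)*conj(1) + 1*(4)*conj(1) + 2*(sqrt(5)/2 + 3/2)*conj(1) + 2*(3/2 - sqrt(5)/2)*conj(1) + 2*(3/2 - sqrt(5)/2)*conj(1) + 2*(sqrt(5)/2 + 3/2)*conj(1) + 5*(0)*conj(-1) + 5*(0)*conj(-1)]
      = (1/20)[(4) + (4) + (sqrt(5) + 3) + (3 - sqrt(5)) + (3 - sqrt(5)) + (sqrt(5) + 3) + (0) + (0)] = 20/20 = 1
  <chi_8*chi_8, chi_3> = (1/20)[1*(4)*conj(1) + 1*(4)*conj(-1) + 2*(sqrt(5)/2 + 3/2)*conj(-1) + 2*(3/2 - sqrt(5)/2)*conj(1) + 2*(3/2 - sqrt(5)/2)*conj(-1) + 2*(sqrt(5)/2 + 3/2)*conj(1) + 5*(0)*conj(1) + 5*(0)*conj(-1)]
      = (1/20)[(4) + (-4) + (-3 - sqrt(5)) + (3 - sqrt(5)) + (-3 + sqrt(5)) + (sqrt(5) + 3) + (0) + (0)] = 0/20 = 0
  <chi_8*chi_8, chi_4> = (1/20)[1*(4)*conj(1) + 1*(4)*conj(-1) + 2*(sqrt(5)/2 + 3/2)*conj(-1) + 2*(3/2 - sqrt(5)/2)*conj(1) + 2*(3/2 - sqrt(5)/2)*conj(-1) + 2*(sqrt(5)/2 + 3/2)*conj(1) + 5*(0)*conj(-1) + 5*(0)*conj(1)]
      = (1/20)[(4) + (-4) + (-3 - sqrt(5)) + (3 - sqrt(5)) + (-3 + sqrt(5)) + (sqrt(5) + 3) + (0) + (0)] = 0/20 = 0
  <chi_8*chi_8, chi_5> = (1/20)[1*(4)*conj(2) + 1*(4)*conj(-2) + 2*(sqrt(5)/2 + 3/2)*conj(1/2 + sqrt(5)/2) + 2*(3/2 - sqrt(5)/2)*conj(-1/2 + sqrt(5)/2) + 2*(3/2 - sqrt(5)/2)*conj(1/2 - sqrt(5)/2) + 2*(sqrt(5)/2 + 3/2)*conj(-sqrt(5)/2 - 1/2) + 5*(0)*conj(0) + 5*(0)*conj(0)]
      = (1/20)[(8) + (-8) + (4 + 2*sqrt(5)) + (-4 + 2*sqrt(5)) + (4 - 2*sqrt(5)) + (-2*sqrt(5) - 4) + (0) + (0)] = 0/20 = 0
  <chi_8*chi_8, chi_6> = (1/20)[1*(4)*conj(2) + 1*(4)*conj(2) + 2*(sqrt(5)/2 + 3/2)*conj(-1/2 + sqrt(5)/2) + 2*(3/2 - sqrt(5)/2)*conj(-sqrt(5)/2 - 1/2) + 2*(3/2 - sqrt(5)/2)*conj(-sqrt(5)/2 - 1/2) + 2*(sqrt(5)/2 + 3/2)*conj(-1/2 + sqrt(5)/2) + 5*(0)*conj(0) + 5*(0)*conj(0)]
      = (1/20)[(8) + (8) + (1 + sqrt(5)) + (1 - sqrt(5)) + (1 - sqrt(5)) + (1 + sqrt(5)) + (0) + (0)] = 20/20 = 1
  <chi_8*chi_8, chi_7> = (1/20)[1*(4)*conj(2) + 1*(4)*conj(-2) + 2*(sqrt(5)/2 + 3/2)*conj(1/2 - sqrt(5)/2) + 2*(3/2 - sqrt(5)/2)*conj(-sqrt(5)/2 - 1/2) + 2*(3/2 - sqrt(5)/2)*conj(1/2 + sqrt(5)/2) + 2*(sqrt(5)/2 + 3/2)*conj(-1/2 + sqrt(5)/2) + 5*(0)*conj(0) + 5*(0)*conj(0)]
      = (1/20)[(8) + (-8) + (-sqrt(5) - 1) + (1 - sqrt(5)) + (-1 + sqrt(5)) + (1 + sqrt(5)) + (0) + (0)] = 0/20 = 0
  <chi_8*chi_8, chi_8> = (1/20)[1*(4)*conj(2) + 1*(4)*conj(2) + 2*(sqrt(5)/2 + 3/2)*conj(-sqrt(5)/2 - 1/2) + 2*(3/2 - sqrt(5)/2)*conj(-1/2 + sqrt(5)/2) + 2*(3/2 - sqrt(5)/2)*conj(-1/2 + sqrt(5)/2) + 2*(sqrt(5)/2 + 3/2)*conj(-sqrt(5)/2 - 1/2) + 5*(0)*conj(0) + 5*(0)*conj(0)]
      = (1/20)[(8) + (8) + (-2*sqrt(5) - 4) + (-4 + 2*sqrt(5)) + (-4 + 2*sqrt(5)) + (-2*sqrt(5) - 4) + (0) + (0)] = 0/20 = 0
Hence the multiplicities are chi_1: 1, chi_2: 1, chi_6: 1. Dimension check: dim(chi_8)*dim(chi_8) = 2*2 = 4 and sum (mult * dim) = 1*1 + 1*1 + 1*2 = 4.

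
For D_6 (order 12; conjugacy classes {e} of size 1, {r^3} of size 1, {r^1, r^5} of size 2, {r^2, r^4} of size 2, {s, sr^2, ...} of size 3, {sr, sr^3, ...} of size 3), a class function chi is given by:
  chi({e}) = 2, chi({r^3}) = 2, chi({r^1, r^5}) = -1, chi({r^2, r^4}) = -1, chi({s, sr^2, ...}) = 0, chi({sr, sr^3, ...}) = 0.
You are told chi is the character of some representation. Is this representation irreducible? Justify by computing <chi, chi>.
Irreducible: <chi, chi> = 1.

Reasoning: <chi, chi> = (1/|G|) sum_C |C| * |chi(C)|^2 = (1/12)[1*|2|^2 + 1*|2|^2 + 2*|-1|^2 + 2*|-1|^2 + 3*|0|^2 + 3*|0|^2]
  = (1/12)[(4) + (4) + (2) + (2) + (0) + (0)] = 12/12 = 1.
A character is irreducible iff <chi, chi> = 1, so this representation is irreducible.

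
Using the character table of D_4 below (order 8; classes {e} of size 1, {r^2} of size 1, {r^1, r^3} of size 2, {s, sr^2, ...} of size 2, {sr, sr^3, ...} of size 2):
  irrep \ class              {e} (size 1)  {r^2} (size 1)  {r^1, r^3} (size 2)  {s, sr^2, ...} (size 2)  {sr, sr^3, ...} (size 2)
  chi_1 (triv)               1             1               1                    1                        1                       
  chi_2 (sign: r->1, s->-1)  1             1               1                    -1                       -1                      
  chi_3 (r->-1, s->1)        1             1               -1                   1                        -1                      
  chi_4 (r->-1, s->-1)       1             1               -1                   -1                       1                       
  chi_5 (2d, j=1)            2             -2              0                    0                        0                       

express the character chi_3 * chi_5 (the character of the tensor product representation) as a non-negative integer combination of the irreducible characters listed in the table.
chi_3 tensor chi_5 = chi_5 (all other irreducibles have multiplicity 0).

Justification: The character of a tensor product is the pointwise product (chi_3 * chi_5)(C) = chi_3(C) * chi_5(C):
  {e}: (1)*(2), {r^2}: (1)*(-2), {r^1, r^3}: (-1)*(0), {s, sr^2, ...}: (1)*(0), {sr, sr^3, ...}: (-1)*(0)
so (chi_3 * chi_5) takes values
  {e} -> 2, {r^2} -> -2, {r^1, r^3} -> 0, {s, sr^2, ...} -> 0, {sr, sr^3, ...} -> 0.
Now take the inner product of this character with each irreducible chi from the table, <chi_3*chi_5, chi> = (1/8) sum_C |C| (chi_3*chi_5)(C) conj(chi(C)):
  <chi_3*chi_5, chi_1> = (1/8)[1*(2)*conj(1) + 1*(-2)*conj(1) + 2*(0)*conj(1) + 2*(0)*conj(1) + 2*(0)*conj(1)]
      = (1/8)[(2) + (-2) + (0) + (0) + (0)] = 0/8 = 0
  <chi_3*chi_5, chi_2> = (1/8)[1*(2)*conj(1) + 1*(-2)*conj(1) + 2*(0)*conj(1) + 2*(0)*conj(-1) + 2*(0)*conj(-1)]
      = (1/8)[(2) + (-2) + (0) + (0) + (0)] = 0/8 = 0
  <chi_3*chi_5, chi_3> = (1/8)[1*(2)*conj(1) + 1*(-2)*conj(1) + 2*(0)*conj(-1) + 2*(0)*conj(1) + 2*(0)*conj(-1)]
      = (1/8)[(2) + (-2) + (0) + (0) + (0)] = 0/8 = 0
  <chi_3*chi_5, chi_4> = (1/8)[1*(2)*conj(1) + 1*(-2)*conj(1) + 2*(0)*conj(-1) + 2*(0)*conj(-1) + 2*(0)*conj(1)]
      = (1/8)[(2) + (-2) + (0) + (0) + (0)] = 0/8 = 0
  <chi_3*chi_5, chi_5> = (1/8)[1*(2)*conj(2) + 1*(-2)*conj(-2) + 2*(0)*conj(0) + 2*(0)*conj(0) + 2*(0)*conj(0)]
      = (1/8)[(4) + (4) + (0) + (0) + (0)] = 8/8 = 1
Hence the multiplicities are chi_5: 1. Dimension check: dim(chi_3)*dim(chi_5) = 1*2 = 2 and sum (mult * dim) = 1*2 = 2.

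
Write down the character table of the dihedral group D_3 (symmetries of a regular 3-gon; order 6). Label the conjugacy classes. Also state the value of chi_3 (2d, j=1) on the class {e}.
Conjugacy classes: {e} of size 1, {r^1, r^2} of size 2, {s, sr, ..., sr^2} of size 3.
Character table:
  irrep \ class              {e} (size 1)  {r^1, r^2} (size 2)  {s, sr, ..., sr^2} (size 3)
  chi_1 (triv)               1             1                    1                          
  chi_2 (sign: r->1, s->-1)  1             1                    -1                         
  chi_3 (2d, j=1)            2             -1                   0                          

Spot check: chi_3 (2d, j=1) on {e} = 2.

Justification: D_3 has order 2*3 = 6 with 3 conjugacy classes, hence 3 irreducibles. Sum of squared dims 1 + 1 + 4 = 6 = |G|. Linear characters come from the abelianisation; the 2-dimensional irreps have character r^k -> 2*cos(2*pi*j*k/3), reflections -> 0.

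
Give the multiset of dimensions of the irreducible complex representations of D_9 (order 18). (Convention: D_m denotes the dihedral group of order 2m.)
Dimensions: 1, 1, 2, 2, 2, 2

Why: There are 6 irreducibles (= number of conjugacy classes). Their dimensions d_i satisfy sum d_i^2 = |G| = 18: 1 + 1 + 4 + 4 + 4 + 4 = 18.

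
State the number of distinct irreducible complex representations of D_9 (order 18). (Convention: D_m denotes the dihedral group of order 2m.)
6

Working: The number of irreducible complex representations of a finite group equals its number of conjugacy classes. D_9 has 6 conjugacy classes ((n+3)/2 for n odd), so D_9 (order 18) has exactly 6 irreducible complex representations.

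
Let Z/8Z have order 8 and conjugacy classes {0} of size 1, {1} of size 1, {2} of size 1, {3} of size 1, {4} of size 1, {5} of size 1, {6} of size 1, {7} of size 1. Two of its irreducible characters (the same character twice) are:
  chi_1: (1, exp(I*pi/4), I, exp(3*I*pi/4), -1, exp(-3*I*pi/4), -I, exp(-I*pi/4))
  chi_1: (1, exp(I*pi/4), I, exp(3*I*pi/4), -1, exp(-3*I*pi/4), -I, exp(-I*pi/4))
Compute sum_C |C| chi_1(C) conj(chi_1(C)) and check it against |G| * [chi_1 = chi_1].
Sum = 8 = |G| = 8; so <chi_1, chi_1> = 1 (norm-1 confirms irreducibility).

Justification: Compute term by term over conjugacy classes (|C| * chi_1(C) * conj(chi_1(C))):
  1*(1)*conj(1) + 1*(exp(I*pi/4))*conj(exp(I*pi/4)) + 1*(I)*conj(I) + 1*(exp(3*I*pi/4))*conj(exp(3*I*pi/4)) + 1*(-1)*conj(-1) + 1*(exp(-3*I*pi/4))*conj(exp(-3*I*pi/4)) + 1*(-I)*conj(-I) + 1*(exp(-I*pi/4))*conj(exp(-I*pi/4))
  = (1) + (1) + (1) + (1) + (1) + (1) + (1) + (1)
  = 8.
(Exp terms are combined using exp(i*s)*conj(exp(i*t)) = exp(i*(s-t)), and sums of them are collapsed using the identity that for every m > 1 the m distinct m-th roots of unity sum to 0, e.g. 1 + exp(2*I*pi/3) + exp(-2*I*pi/3) = 0.)
Dividing by |G| = 8 gives 8/8 = 1, matching the row-orthogonality relation <chi_1, chi_1> = [chi_1 = chi_1].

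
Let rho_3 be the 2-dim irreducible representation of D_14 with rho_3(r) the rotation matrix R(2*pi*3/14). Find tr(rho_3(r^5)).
chi_{rho_3}(r^5) = 2*cos(2*pi*3*5/14) = 2*cos(15*pi/7)

Argument: rho_3(r^5) is rotation by angle 2*pi*3*5/14, whose trace is 2*cos(2*pi*3*5/14) = 2*cos(15*pi/7).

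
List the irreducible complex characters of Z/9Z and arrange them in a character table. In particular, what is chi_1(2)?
Character table of Z/9Z (irreps indexed chi_0,...,chi_8 with chi_k(m) = zeta_9^(k*m), zeta_9 = exp(2*pi*i/9)):
  irrep \ class  {0} (size 1)  {1} (size 1)    {2} (size 1)    {3} (size 1)    {4} (size 1)    {5} (size 1)    {6} (size 1)    {7} (size 1)    {8} (size 1)  
  chi_0          1             1               1               1               1               1               1               1               1             
  chi_1          1             exp(2*I*pi/9)   exp(4*I*pi/9)   exp(2*I*pi/3)   exp(8*I*pi/9)   exp(-8*I*pi/9)  exp(-2*I*pi/3)  exp(-4*I*pi/9)  exp(-2*I*pi/9)
  chi_2          1             exp(4*I*pi/9)   exp(8*I*pi/9)   exp(-2*I*pi/3)  exp(-2*I*pi/9)  exp(2*I*pi/9)   exp(2*I*pi/3)   exp(-8*I*pi/9)  exp(-4*I*pi/9)
  chi_3          1             exp(2*I*pi/3)   exp(-2*I*pi/3)  1               exp(2*I*pi/3)   exp(-2*I*pi/3)  1               exp(2*I*pi/3)   exp(-2*I*pi/3)
  chi_4          1             exp(8*I*pi/9)   exp(-2*I*pi/9)  exp(2*I*pi/3)   exp(-4*I*pi/9)  exp(4*I*pi/9)   exp(-2*I*pi/3)  exp(2*I*pi/9)   exp(-8*I*pi/9)
  chi_5          1             exp(-8*I*pi/9)  exp(2*I*pi/9)   exp(-2*I*pi/3)  exp(4*I*pi/9)   exp(-4*I*pi/9)  exp(2*I*pi/3)   exp(-2*I*pi/9)  exp(8*I*pi/9) 
  chi_6          1             exp(-2*I*pi/3)  exp(2*I*pi/3)   1               exp(-2*I*pi/3)  exp(2*I*pi/3)   1               exp(-2*I*pi/3)  exp(2*I*pi/3) 
  chi_7          1             exp(-4*I*pi/9)  exp(-8*I*pi/9)  exp(2*I*pi/3)   exp(2*I*pi/9)   exp(-2*I*pi/9)  exp(-2*I*pi/3)  exp(8*I*pi/9)   exp(4*I*pi/9) 
  chi_8          1             exp(-2*I*pi/9)  exp(-4*I*pi/9)  exp(-2*I*pi/3)  exp(-8*I*pi/9)  exp(8*I*pi/9)   exp(2*I*pi/3)   exp(4*I*pi/9)   exp(2*I*pi/9) 

Spot check: chi_1(2) = zeta_9^(1*2) = zeta_9^2 = exp(4*I*pi/9).

Argument: Z/9Z is abelian, so all 9 irreducible complex representations are 1-dimensional. They are given by chi_k(m) = zeta_9^(k*m) for k = 0,...,8. Row orthogonality: sum_m chi_k(m) conj(chi_l(m)) = 9 * [k = l].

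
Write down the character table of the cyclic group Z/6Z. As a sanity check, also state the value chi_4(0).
Character table of Z/6Z (irreps indexed chi_0,...,chi_5 with chi_k(m) = zeta_6^(k*m), zeta_6 = exp(2*pi*i/6)):
  irrep \ class  {0} (size 1)  {1} (size 1)    {2} (size 1)    {3} (size 1)  {4} (size 1)    {5} (size 1)  
  chi_0          1             1               1               1             1               1             
  chi_1          1             exp(I*pi/3)     exp(2*I*pi/3)   -1            exp(-2*I*pi/3)  exp(-I*pi/3)  
  chi_2          1             exp(2*I*pi/3)   exp(-2*I*pi/3)  1             exp(2*I*pi/3)   exp(-2*I*pi/3)
  chi_3          1             -1              1               -1            1               -1            
  chi_4          1             exp(-2*I*pi/3)  exp(2*I*pi/3)   1             exp(-2*I*pi/3)  exp(2*I*pi/3) 
  chi_5          1             exp(-I*pi/3)    exp(-2*I*pi/3)  -1            exp(2*I*pi/3)   exp(I*pi/3)   

Spot check: chi_4(0) = zeta_6^(4*0) = zeta_6^0 = 1.

Why: Z/6Z is abelian, so all 6 irreducible complex representations are 1-dimensional. They are given by chi_k(m) = zeta_6^(k*m) for k = 0,...,5. Row orthogonality: sum_m chi_k(m) conj(chi_l(m)) = 6 * [k = l].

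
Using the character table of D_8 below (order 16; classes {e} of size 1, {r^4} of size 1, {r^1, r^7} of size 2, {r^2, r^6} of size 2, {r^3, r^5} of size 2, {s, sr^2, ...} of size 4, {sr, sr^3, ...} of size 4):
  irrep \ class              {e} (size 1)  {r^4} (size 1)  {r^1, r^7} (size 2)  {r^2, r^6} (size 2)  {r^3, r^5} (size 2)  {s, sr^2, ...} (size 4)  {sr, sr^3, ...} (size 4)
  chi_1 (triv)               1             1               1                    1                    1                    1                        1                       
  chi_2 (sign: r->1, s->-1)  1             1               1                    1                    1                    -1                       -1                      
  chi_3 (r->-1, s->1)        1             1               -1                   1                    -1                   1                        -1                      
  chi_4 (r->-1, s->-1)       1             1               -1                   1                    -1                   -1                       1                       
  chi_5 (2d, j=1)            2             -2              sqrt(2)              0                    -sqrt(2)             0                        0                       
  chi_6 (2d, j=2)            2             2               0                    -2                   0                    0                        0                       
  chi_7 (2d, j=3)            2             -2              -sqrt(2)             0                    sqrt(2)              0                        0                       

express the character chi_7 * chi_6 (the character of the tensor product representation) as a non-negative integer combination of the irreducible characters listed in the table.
chi_7 tensor chi_6 = chi_5 + chi_7 (all other irreducibles have multiplicity 0).

Why: The character of a tensor product is the pointwise product (chi_7 * chi_6)(C) = chi_7(C) * chi_6(C):
  {e}: (2)*(2), {r^4}: (-2)*(2), {r^1, r^7}: (-sqrt(2))*(0), {r^2, r^6}: (0)*(-2), {r^3, r^5}: (sqrt(2))*(0), {s, sr^2, ...}: (0)*(0), {sr, sr^3, ...}: (0)*(0)
so (chi_7 * chi_6) takes values
  {e} -> 4, {r^4} -> -4, {r^1, r^7} -> 0, {r^2, r^6} -> 0, {r^3, r^5} -> 0, {s, sr^2, ...} -> 0, {sr, sr^3, ...} -> 0.
Now take the inner product of this character with each irreducible chi from the table, <chi_7*chi_6, chi> = (1/16) sum_C |C| (chi_7*chi_6)(C) conj(chi(C)):
  <chi_7*chi_6, chi_1> = (1/16)[1*(4)*conj(1) + 1*(-4)*conj(1) + 2*(0)*conj(1) + 2*(0)*conj(1) + 2*(0)*conj(1) + 4*(0)*conj(1) + 4*(0)*conj(1)]
      = (1/16)[(4) + (-4) + (0) + (0) + (0) + (0) + (0)] = 0/16 = 0
  <chi_7*chi_6, chi_2> = (1/16)[1*(4)*conj(1) + 1*(-4)*conj(1) + 2*(0)*conj(1) + 2*(0)*conj(1) + 2*(0)*conj(1) + 4*(0)*conj(-1) + 4*(0)*conj(-1)]
      = (1/16)[(4) + (-4) + (0) + (0) + (0) + (0) + (0)] = 0/16 = 0
  <chi_7*chi_6, chi_3> = (1/16)[1*(4)*conj(1) + 1*(-4)*conj(1) + 2*(0)*conj(-1) + 2*(0)*conj(1) + 2*(0)*conj(-1) + 4*(0)*conj(1) + 4*(0)*conj(-1)]
      = (1/16)[(4) + (-4) + (0) + (0) + (0) + (0) + (0)] = 0/16 = 0
  <chi_7*chi_6, chi_4> = (1/16)[1*(4)*conj(1) + 1*(-4)*conj(1) + 2*(0)*conj(-1) + 2*(0)*conj(1) + 2*(0)*conj(-1) + 4*(0)*conj(-1) + 4*(0)*conj(1)]
      = (1/16)[(4) + (-4) + (0) + (0) + (0) + (0) + (0)] = 0/16 = 0
  <chi_7*chi_6, chi_5> = (1/16)[1*(4)*conj(2) + 1*(-4)*conj(-2) + 2*(0)*conj(sqrt(2)) + 2*(0)*conj(0) + 2*(0)*conj(-sqrt(2)) + 4*(0)*conj(0) + 4*(0)*conj(0)]
      = (1/16)[(8) + (8) + (0) + (0) + (0) + (0) + (0)] = 16/16 = 1
  <chi_7*chi_6, chi_6> = (1/16)[1*(4)*conj(2) + 1*(-4)*conj(2) + 2*(0)*conj(0) + 2*(0)*conj(-2) + 2*(0)*conj(0) + 4*(0)*conj(0) + 4*(0)*conj(0)]
      = (1/16)[(8) + (-8) + (0) + (0) + (0) + (0) + (0)] = 0/16 = 0
  <chi_7*chi_6, chi_7> = (1/16)[1*(4)*conj(2) + 1*(-4)*conj(-2) + 2*(0)*conj(-sqrt(2)) + 2*(0)*conj(0) + 2*(0)*conj(sqrt(2)) + 4*(0)*conj(0) + 4*(0)*conj(0)]
      = (1/16)[(8) + (8) + (0) + (0) + (0) + (0) + (0)] = 16/16 = 1
Hence the multiplicities are chi_5: 1, chi_7: 1. Dimension check: dim(chi_7)*dim(chi_6) = 2*2 = 4 and sum (mult * dim) = 1*2 + 1*2 = 4.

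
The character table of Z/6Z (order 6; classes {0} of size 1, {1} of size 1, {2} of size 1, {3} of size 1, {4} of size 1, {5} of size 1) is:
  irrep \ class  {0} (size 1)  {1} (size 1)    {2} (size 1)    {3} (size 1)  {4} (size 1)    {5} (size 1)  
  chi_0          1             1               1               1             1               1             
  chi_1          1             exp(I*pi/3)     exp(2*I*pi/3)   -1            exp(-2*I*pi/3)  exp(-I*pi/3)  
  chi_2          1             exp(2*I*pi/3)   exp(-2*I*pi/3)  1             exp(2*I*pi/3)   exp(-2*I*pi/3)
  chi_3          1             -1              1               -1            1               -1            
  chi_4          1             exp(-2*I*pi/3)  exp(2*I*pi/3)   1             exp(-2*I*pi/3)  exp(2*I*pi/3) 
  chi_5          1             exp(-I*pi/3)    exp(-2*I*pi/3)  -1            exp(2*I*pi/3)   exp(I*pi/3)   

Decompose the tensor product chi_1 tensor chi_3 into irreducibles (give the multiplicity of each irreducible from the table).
chi_1 tensor chi_3 = chi_4 (all other irreducibles have multiplicity 0).

Explanation: The character of a tensor product is the pointwise product (chi_1 * chi_3)(C) = chi_1(C) * chi_3(C):
  {0}: (1)*(1), {1}: (exp(I*pi/3))*(-1), {2}: (exp(2*I*pi/3))*(1), {3}: (-1)*(-1), {4}: (exp(-2*I*pi/3))*(1), {5}: (exp(-I*pi/3))*(-1)
so (chi_1 * chi_3) takes values
  {0} -> 1, {1} -> -exp(I*pi/3), {2} -> exp(2*I*pi/3), {3} -> 1, {4} -> exp(-2*I*pi/3), {5} -> -exp(-I*pi/3).
Now take the inner product of this character with each irreducible chi from the table, <chi_1*chi_3, chi> = (1/6) sum_C |C| (chi_1*chi_3)(C) conj(chi(C)):
  <chi_1*chi_3, chi_0> = (1/6)[1*(1)*conj(1) + 1*(-exp(I*pi/3))*conj(1) + 1*(exp(2*I*pi/3))*conj(1) + 1*(1)*conj(1) + 1*(exp(-2*I*pi/3))*conj(1) + 1*(-exp(-I*pi/3))*conj(1)]
      = (1/6)[(1) + (-exp(I*pi/3)) + (exp(2*I*pi/3)) + (1) + (exp(-2*I*pi/3)) + (-exp(-I*pi/3))] = 0/6 = 0
  <chi_1*chi_3, chi_1> = (1/6)[1*(1)*conj(1) + 1*(-exp(I*pi/3))*conj(exp(I*pi/3)) + 1*(exp(2*I*pi/3))*conj(exp(2*I*pi/3)) + 1*(1)*conj(-1) + 1*(exp(-2*I*pi/3))*conj(exp(-2*I*pi/3)) + 1*(-exp(-I*pi/3))*conj(exp(-I*pi/3))]
      = (1/6)[(1) + (-1) + (1) + (-1) + (1) + (-1)] = 0/6 = 0
  <chi_1*chi_3, chi_2> = (1/6)[1*(1)*conj(1) + 1*(-exp(I*pi/3))*conj(exp(2*I*pi/3)) + 1*(exp(2*I*pi/3))*conj(exp(-2*I*pi/3)) + 1*(1)*conj(1) + 1*(exp(-2*I*pi/3))*conj(exp(2*I*pi/3)) + 1*(-exp(-I*pi/3))*conj(exp(-2*I*pi/3))]
      = (1/6)[(1) + (-exp(-I*pi/3)) + (exp(-2*I*pi/3)) + (1) + (exp(2*I*pi/3)) + (-exp(I*pi/3))] = 0/6 = 0
  <chi_1*chi_3, chi_3> = (1/6)[1*(1)*conj(1) + 1*(-exp(I*pi/3))*conj(-1) + 1*(exp(2*I*pi/3))*conj(1) + 1*(1)*conj(-1) + 1*(exp(-2*I*pi/3))*conj(1) + 1*(-exp(-I*pi/3))*conj(-1)]
      = (1/6)[(1) + (exp(I*pi/3)) + (exp(2*I*pi/3)) + (-1) + (exp(-2*I*pi/3)) + (exp(-I*pi/3))] = 0/6 = 0
  <chi_1*chi_3, chi_4> = (1/6)[1*(1)*conj(1) + 1*(-exp(I*pi/3))*conj(exp(-2*I*pi/3)) + 1*(exp(2*I*pi/3))*conj(exp(2*I*pi/3)) + 1*(1)*conj(1) + 1*(exp(-2*I*pi/3))*conj(exp(-2*I*pi/3)) + 1*(-exp(-I*pi/3))*conj(exp(2*I*pi/3))]
      = (1/6)[(1) + (1) + (1) + (1) + (1) + (1)] = 6/6 = 1
  <chi_1*chi_3, chi_5> = (1/6)[1*(1)*conj(1) + 1*(-exp(I*pi/3))*conj(exp(-I*pi/3)) + 1*(exp(2*I*pi/3))*conj(exp(-2*I*pi/3)) + 1*(1)*conj(-1) + 1*(exp(-2*I*pi/3))*conj(exp(2*I*pi/3)) + 1*(-exp(-I*pi/3))*conj(exp(I*pi/3))]
      = (1/6)[(1) + (-exp(2*I*pi/3)) + (exp(-2*I*pi/3)) + (-1) + (exp(2*I*pi/3)) + (-exp(-2*I*pi/3))] = 0/6 = 0
(Exp terms are combined using exp(i*s)*conj(exp(i*t)) = exp(i*(s-t)), and sums of them are collapsed using the identity that for every m > 1 the m distinct m-th roots of unity sum to 0, e.g. 1 + exp(2*I*pi/3) + exp(-2*I*pi/3) = 0.)
Hence the multiplicities are chi_4: 1. Dimension check: dim(chi_1)*dim(chi_3) = 1*1 = 1 and sum (mult * dim) = 1*1 = 1.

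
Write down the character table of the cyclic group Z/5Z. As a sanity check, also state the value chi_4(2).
Character table of Z/5Z (irreps indexed chi_0,...,chi_4 with chi_k(m) = zeta_5^(k*m), zeta_5 = exp(2*pi*i/5)):
  irrep \ class  {0} (size 1)  {1} (size 1)    {2} (size 1)    {3} (size 1)    {4} (size 1)  
  chi_0          1             1               1               1               1             
  chi_1          1             exp(2*I*pi/5)   exp(4*I*pi/5)   exp(-4*I*pi/5)  exp(-2*I*pi/5)
  chi_2          1             exp(4*I*pi/5)   exp(-2*I*pi/5)  exp(2*I*pi/5)   exp(-4*I*pi/5)
  chi_3          1             exp(-4*I*pi/5)  exp(2*I*pi/5)   exp(-2*I*pi/5)  exp(4*I*pi/5) 
  chi_4          1             exp(-2*I*pi/5)  exp(-4*I*pi/5)  exp(4*I*pi/5)   exp(2*I*pi/5) 

Spot check: chi_4(2) = zeta_5^(4*2) = zeta_5^8 = exp(-4*I*pi/5).

Solution. Z/5Z is abelian, so all 5 irreducible complex representations are 1-dimensional. They are given by chi_k(m) = zeta_5^(k*m) for k = 0,...,4. Row orthogonality: sum_m chi_k(m) conj(chi_l(m)) = 5 * [k = l].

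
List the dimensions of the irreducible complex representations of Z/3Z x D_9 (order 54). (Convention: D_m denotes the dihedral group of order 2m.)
Dimensions: 1, 1, 1, 1, 1, 1, 2, 2, 2, 2, 2, 2, 2, 2, 2, 2, 2, 2

There are 18 irreducibles (= number of conjugacy classes). Their dimensions d_i satisfy sum d_i^2 = |G| = 54: 1 + 1 + 1 + 1 + 1 + 1 + 4 + 4 + 4 + 4 + 4 + 4 + 4 + 4 + 4 + 4 + 4 + 4 = 54. (For the product with Z/3Z: each of the 3 1-dim characters of Z/3Z tensors with each irrep of D_9, giving 3 copies of each D_9-dimension.)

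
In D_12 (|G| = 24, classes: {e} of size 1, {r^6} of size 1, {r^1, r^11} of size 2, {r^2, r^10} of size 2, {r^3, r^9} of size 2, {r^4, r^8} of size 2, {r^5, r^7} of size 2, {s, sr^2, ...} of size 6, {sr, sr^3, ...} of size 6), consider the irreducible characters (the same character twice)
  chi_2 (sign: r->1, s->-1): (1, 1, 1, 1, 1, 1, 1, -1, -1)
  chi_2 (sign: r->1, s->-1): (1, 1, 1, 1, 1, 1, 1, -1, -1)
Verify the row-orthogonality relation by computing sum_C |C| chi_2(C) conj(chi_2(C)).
Sum = 24 = |G| = 24; so <chi_2, chi_2> = 1 (norm-1 confirms irreducibility).

Working: Compute term by term over conjugacy classes (|C| * chi_2(C) * conj(chi_2(C))):
  1*(1)*conj(1) + 1*(1)*conj(1) + 2*(1)*conj(1) + 2*(1)*conj(1) + 2*(1)*conj(1) + 2*(1)*conj(1) + 2*(1)*conj(1) + 6*(-1)*conj(-1) + 6*(-1)*conj(-1)
  = (1) + (1) + (2) + (2) + (2) + (2) + (2) + (6) + (6)
  = 24.
Dividing by |G| = 24 gives 24/24 = 1, matching the row-orthogonality relation <chi_2, chi_2> = [chi_2 = chi_2].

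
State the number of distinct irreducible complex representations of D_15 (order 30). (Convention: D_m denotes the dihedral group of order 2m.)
9

The number of irreducible complex representations of a finite group equals its number of conjugacy classes. D_15 has 9 conjugacy classes ((n+3)/2 for n odd), so D_15 (order 30) has exactly 9 irreducible complex representations.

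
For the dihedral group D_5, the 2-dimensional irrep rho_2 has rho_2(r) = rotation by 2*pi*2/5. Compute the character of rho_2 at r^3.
chi_{rho_2}(r^3) = 2*cos(2*pi*2*3/5) = -1/2 + sqrt(5)/2

Reasoning: rho_2(r^3) is rotation by angle 2*pi*2*3/5, whose trace is 2*cos(2*pi*2*3/5) = -1/2 + sqrt(5)/2.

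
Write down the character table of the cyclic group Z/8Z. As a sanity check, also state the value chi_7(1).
Character table of Z/8Z (irreps indexed chi_0,...,chi_7 with chi_k(m) = zeta_8^(k*m), zeta_8 = exp(2*pi*i/8)):
  irrep \ class  {0} (size 1)  {1} (size 1)    {2} (size 1)  {3} (size 1)    {4} (size 1)  {5} (size 1)    {6} (size 1)  {7} (size 1)  
  chi_0          1             1               1             1               1             1               1             1             
  chi_1          1             exp(I*pi/4)     I             exp(3*I*pi/4)   -1            exp(-3*I*pi/4)  -I            exp(-I*pi/4)  
  chi_2          1             I               -1            -I              1             I               -1            -I            
  chi_3          1             exp(3*I*pi/4)   -I            exp(I*pi/4)     -1            exp(-I*pi/4)    I             exp(-3*I*pi/4)
  chi_4          1             -1              1             -1              1             -1              1             -1            
  chi_5          1             exp(-3*I*pi/4)  I             exp(-I*pi/4)    -1            exp(I*pi/4)     -I            exp(3*I*pi/4) 
  chi_6          1             -I              -1            I               1             -I              -1            I             
  chi_7          1             exp(-I*pi/4)    -I            exp(-3*I*pi/4)  -1            exp(3*I*pi/4)   I             exp(I*pi/4)   

Spot check: chi_7(1) = zeta_8^(7*1) = zeta_8^7 = exp(-I*pi/4).

Argument: Z/8Z is abelian, so all 8 irreducible complex representations are 1-dimensional. They are given by chi_k(m) = zeta_8^(k*m) for k = 0,...,7. Row orthogonality: sum_m chi_k(m) conj(chi_l(m)) = 8 * [k = l].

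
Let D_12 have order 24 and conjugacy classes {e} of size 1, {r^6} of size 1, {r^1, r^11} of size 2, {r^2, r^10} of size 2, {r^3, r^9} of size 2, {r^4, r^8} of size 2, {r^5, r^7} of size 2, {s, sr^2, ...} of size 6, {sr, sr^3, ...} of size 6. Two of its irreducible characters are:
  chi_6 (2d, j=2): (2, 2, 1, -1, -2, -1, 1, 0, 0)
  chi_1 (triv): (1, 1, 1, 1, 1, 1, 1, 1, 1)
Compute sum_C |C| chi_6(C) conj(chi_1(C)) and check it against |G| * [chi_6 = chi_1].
Sum = 0; so <chi_6, chi_1> = 0 (distinct irreducibles are orthogonal).

Justification: Compute term by term over conjugacy classes (|C| * chi_6(C) * conj(chi_1(C))):
  1*(2)*conj(1) + 1*(2)*conj(1) + 2*(1)*conj(1) + 2*(-1)*conj(1) + 2*(-2)*conj(1) + 2*(-1)*conj(1) + 2*(1)*conj(1) + 6*(0)*conj(1) + 6*(0)*conj(1)
  = (2) + (2) + (2) + (-2) + (-4) + (-2) + (2) + (0) + (0)
  = 0.
Dividing by |G| = 24 gives 0/24 = 0, matching the row-orthogonality relation <chi_6, chi_1> = [chi_6 = chi_1].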